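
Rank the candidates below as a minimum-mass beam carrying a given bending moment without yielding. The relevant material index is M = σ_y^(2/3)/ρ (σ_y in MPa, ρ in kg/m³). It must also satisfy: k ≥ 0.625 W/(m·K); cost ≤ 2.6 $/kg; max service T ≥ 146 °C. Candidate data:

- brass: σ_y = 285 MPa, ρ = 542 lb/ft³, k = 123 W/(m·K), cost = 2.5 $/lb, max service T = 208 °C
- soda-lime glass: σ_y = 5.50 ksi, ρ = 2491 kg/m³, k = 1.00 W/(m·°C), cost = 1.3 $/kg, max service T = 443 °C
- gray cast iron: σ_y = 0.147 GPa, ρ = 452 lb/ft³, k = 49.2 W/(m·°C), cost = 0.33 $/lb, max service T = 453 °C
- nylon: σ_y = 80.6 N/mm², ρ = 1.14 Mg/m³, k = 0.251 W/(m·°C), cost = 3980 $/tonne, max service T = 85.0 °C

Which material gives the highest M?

soda-lime glass

Screen on constraints: k ≥ 0.625 W/(m·K); cost ≤ 2.6 $/kg; max service T ≥ 146 °C. Survivors: soda-lime glass, gray cast iron.
After converting to SI:
  soda-lime glass: σ_y = 37.92 MPa, ρ = 2491 kg/m³
  gray cast iron: σ_y = 147.0 MPa, ρ = 7240 kg/m³
  soda-lime glass: M = 4.53×10⁻³
  gray cast iron: M = 3.85×10⁻³
The maximum is for soda-lime glass.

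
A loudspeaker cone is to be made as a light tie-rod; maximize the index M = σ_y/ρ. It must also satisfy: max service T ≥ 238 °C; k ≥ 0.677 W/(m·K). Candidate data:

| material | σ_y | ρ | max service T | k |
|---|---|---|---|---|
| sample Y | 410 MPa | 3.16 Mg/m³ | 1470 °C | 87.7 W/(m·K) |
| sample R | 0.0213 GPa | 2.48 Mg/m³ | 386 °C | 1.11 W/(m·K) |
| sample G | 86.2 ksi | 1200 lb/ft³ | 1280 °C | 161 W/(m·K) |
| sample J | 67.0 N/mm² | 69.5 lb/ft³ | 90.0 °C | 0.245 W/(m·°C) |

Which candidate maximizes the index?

Screen on constraints: max service T ≥ 238 °C; k ≥ 0.677 W/(m·K). Survivors: sample Y, sample R, sample G.
Normalizing units and computing the index:
  sample Y: σ_y = 410.0 MPa, ρ = 3160 kg/m³
  sample R: σ_y = 21.30 MPa, ρ = 2480 kg/m³
  sample G: σ_y = 594.3 MPa, ρ = 19220 kg/m³
  sample Y: M = 130 kN·m/kg
  sample G: M = 30.9 kN·m/kg
  sample R: M = 8.59 kN·m/kg
Sample Y has the largest M.

sample Y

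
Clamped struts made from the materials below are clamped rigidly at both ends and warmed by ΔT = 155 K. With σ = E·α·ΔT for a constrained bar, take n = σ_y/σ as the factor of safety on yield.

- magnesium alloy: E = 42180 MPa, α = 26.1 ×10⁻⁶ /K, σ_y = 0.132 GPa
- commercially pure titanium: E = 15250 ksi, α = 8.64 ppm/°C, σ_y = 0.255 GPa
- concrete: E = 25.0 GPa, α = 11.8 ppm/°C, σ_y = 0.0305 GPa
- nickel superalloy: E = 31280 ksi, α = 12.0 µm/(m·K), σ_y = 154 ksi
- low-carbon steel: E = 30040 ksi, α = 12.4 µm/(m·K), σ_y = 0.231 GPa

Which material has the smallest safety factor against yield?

With everything in SI (GPa, ×10⁻⁶/K, MPa):
  magnesium alloy: E = 42.18, α = 26.1, σ_y = 132.0 → σ = 171 MPa, n = 0.774
  commercially pure titanium: E = 105.1, α = 8.64, σ_y = 255.0 → σ = 141 MPa, n = 1.81
  concrete: E = 25.00, α = 11.8, σ_y = 30.50 → σ = 45.7 MPa, n = 0.667
  nickel superalloy: E = 215.7, α = 12.0, σ_y = 1062 → σ = 401 MPa, n = 2.65
  low-carbon steel: E = 207.1, α = 12.4, σ_y = 231.0 → σ = 398 MPa, n = 0.580
The minimum is low-carbon steel at n = 0.580.

low-carbon steel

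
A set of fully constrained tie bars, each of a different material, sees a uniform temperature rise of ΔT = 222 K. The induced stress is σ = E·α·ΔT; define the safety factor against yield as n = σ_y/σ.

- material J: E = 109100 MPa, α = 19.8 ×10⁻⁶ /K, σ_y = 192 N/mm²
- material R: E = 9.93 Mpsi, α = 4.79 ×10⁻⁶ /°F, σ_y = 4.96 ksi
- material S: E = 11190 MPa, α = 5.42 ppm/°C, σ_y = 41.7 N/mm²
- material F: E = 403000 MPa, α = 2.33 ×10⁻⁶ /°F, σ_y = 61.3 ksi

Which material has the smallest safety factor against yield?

With everything in SI (GPa, ×10⁻⁶/K, MPa):
  material J: E = 109.1, α = 19.8, σ_y = 192.0 → σ = 480 MPa, n = 0.400
  material R: E = 68.46, α = 8.62, σ_y = 34.20 → σ = 131 MPa, n = 0.261
  material S: E = 11.19, α = 5.42, σ_y = 41.70 → σ = 13.5 MPa, n = 3.10
  material F: E = 403.0, α = 4.19, σ_y = 422.6 → σ = 375 MPa, n = 1.13
Material R has the lowest safety factor, n = 0.261.

material R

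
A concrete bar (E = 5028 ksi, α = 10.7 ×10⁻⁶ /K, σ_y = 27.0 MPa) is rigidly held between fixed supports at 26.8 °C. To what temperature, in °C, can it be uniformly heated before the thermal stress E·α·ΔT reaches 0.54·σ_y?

66.1 °C

E = 5028 ksi = 34.67 GPa.
E·α·ΔT = 14.58 MPa ⇒ ΔT = 14.58 / (34.67×10³ × 10.7×10⁻⁶) = 39.31 K.
T = 26.8 + 39.31 = 66.11 °C.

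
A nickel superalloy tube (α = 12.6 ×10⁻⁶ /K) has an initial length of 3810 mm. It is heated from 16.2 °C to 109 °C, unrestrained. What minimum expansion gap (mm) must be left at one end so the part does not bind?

ΔT = 109 − 16.2 = 92.80 K.
ΔL = α·L₀·ΔT = 12.6×10⁻⁶ × 3810 mm × 92.80 K = 4.45 mm.

4.45 mm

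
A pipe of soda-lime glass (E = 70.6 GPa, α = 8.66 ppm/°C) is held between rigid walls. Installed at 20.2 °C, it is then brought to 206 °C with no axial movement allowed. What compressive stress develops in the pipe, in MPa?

114 MPa

ΔT = 185.8 K. Constrained thermal stress σ = E·α·ΔT = 70.60×10³ MPa × 8.66×10⁻⁶ × 185.8 = 114 MPa (compressive).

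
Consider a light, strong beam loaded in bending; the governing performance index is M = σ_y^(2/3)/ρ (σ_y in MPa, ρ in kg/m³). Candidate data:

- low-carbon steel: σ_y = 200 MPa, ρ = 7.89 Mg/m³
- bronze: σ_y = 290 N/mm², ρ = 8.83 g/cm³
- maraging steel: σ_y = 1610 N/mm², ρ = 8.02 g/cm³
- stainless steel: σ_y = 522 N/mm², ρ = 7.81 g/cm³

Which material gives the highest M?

After converting to SI:
  low-carbon steel: σ_y = 200.0 MPa, ρ = 7890 kg/m³
  bronze: σ_y = 290.0 MPa, ρ = 8830 kg/m³
  maraging steel: σ_y = 1610 MPa, ρ = 8020 kg/m³
  stainless steel: σ_y = 522.0 MPa, ρ = 7810 kg/m³
  maraging steel: M = 17.1×10⁻³
  stainless steel: M = 8.30×10⁻³
  bronze: M = 4.96×10⁻³
  low-carbon steel: M = 4.33×10⁻³
Highest index: maraging steel.

maraging steel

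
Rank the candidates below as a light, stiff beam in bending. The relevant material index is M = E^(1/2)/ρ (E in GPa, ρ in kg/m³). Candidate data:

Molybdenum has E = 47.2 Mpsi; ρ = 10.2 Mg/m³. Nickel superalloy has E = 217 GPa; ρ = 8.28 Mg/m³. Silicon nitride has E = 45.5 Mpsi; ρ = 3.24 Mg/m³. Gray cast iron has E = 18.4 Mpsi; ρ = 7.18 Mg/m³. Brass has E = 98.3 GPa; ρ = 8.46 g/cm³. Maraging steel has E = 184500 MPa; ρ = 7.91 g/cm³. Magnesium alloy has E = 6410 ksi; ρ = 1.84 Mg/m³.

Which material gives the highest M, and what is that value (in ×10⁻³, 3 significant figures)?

Putting every candidate on a common basis:
  molybdenum: E = 325.4 GPa, ρ = 10200 kg/m³
  nickel superalloy: E = 217.0 GPa, ρ = 8280 kg/m³
  silicon nitride: E = 313.7 GPa, ρ = 3240 kg/m³
  gray cast iron: E = 126.9 GPa, ρ = 7180 kg/m³
  brass: E = 98.30 GPa, ρ = 8460 kg/m³
  maraging steel: E = 184.5 GPa, ρ = 7910 kg/m³
  magnesium alloy: E = 44.20 GPa, ρ = 1840 kg/m³
  silicon nitride: M = 5.47×10⁻³
  magnesium alloy: M = 3.61×10⁻³
  nickel superalloy: M = 1.78×10⁻³
  molybdenum: M = 1.77×10⁻³
  maraging steel: M = 1.72×10⁻³
  gray cast iron: M = 1.57×10⁻³
  brass: M = 1.17×10⁻³
Silicon nitride ranks first.

silicon nitride, M = 5.47×10⁻³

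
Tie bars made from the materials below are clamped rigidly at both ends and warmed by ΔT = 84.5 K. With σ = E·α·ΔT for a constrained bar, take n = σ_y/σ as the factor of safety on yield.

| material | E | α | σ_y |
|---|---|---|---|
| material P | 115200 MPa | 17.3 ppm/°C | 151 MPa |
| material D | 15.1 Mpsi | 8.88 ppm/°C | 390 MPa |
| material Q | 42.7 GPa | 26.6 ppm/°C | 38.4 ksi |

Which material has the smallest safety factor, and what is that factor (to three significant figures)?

In consistent units (E in GPa, α in ×10⁻⁶/K, σ_y in MPa):
  material P: E = 115.2, α = 17.3, σ_y = 151.0 → σ = 168 MPa, n = 0.897
  material D: E = 104.1, α = 8.88, σ_y = 390.0 → σ = 78.1 MPa, n = 4.99
  material Q: E = 42.70, α = 26.6, σ_y = 264.8 → σ = 96.0 MPa, n = 2.76
Smallest n: material P with n = 0.897.

material P, n = 0.897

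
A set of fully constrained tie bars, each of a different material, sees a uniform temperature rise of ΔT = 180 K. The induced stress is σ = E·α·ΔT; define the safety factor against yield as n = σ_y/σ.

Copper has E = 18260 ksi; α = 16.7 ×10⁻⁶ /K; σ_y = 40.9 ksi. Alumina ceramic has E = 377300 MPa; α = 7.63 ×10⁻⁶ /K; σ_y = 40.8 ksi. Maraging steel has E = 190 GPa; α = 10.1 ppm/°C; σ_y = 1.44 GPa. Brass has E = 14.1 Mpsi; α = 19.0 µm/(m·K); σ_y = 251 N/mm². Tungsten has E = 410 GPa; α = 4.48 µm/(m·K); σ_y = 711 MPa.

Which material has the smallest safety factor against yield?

alumina ceramic

In consistent units (E in GPa, α in ×10⁻⁶/K, σ_y in MPa):
  copper: E = 125.9, α = 16.7, σ_y = 282.0 → σ = 378 MPa, n = 0.745
  alumina ceramic: E = 377.3, α = 7.63, σ_y = 281.3 → σ = 518 MPa, n = 0.543
  maraging steel: E = 190.0, α = 10.1, σ_y = 1440 → σ = 345 MPa, n = 4.17
  brass: E = 97.22, α = 19.0, σ_y = 251.0 → σ = 332 MPa, n = 0.755
  tungsten: E = 410.0, α = 4.48, σ_y = 711.0 → σ = 331 MPa, n = 2.15
Smallest n: alumina ceramic with n = 0.543.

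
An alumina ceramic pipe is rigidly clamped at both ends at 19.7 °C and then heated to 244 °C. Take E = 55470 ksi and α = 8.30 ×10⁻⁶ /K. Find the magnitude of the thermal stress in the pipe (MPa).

712 MPa

E = 55470 ksi = 382.5 GPa.
ΔT = 224.3 K. Constrained thermal stress σ = E·α·ΔT = 382.5×10³ MPa × 8.30×10⁻⁶ × 224.3 = 712 MPa (compressive).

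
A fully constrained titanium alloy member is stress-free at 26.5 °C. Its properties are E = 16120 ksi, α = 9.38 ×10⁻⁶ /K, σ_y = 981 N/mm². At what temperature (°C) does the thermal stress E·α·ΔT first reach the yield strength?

967 °C

E = 16120 ksi = 111.1 GPa.
σ_y = 981 N/mm² = 981.0 MPa.
E·α·ΔT = 981.0 MPa ⇒ ΔT = 981.0 / (111.1×10³ × 9.38×10⁻⁶) = 941.0 K.
T = 26.5 + 941.0 = 967.5 °C.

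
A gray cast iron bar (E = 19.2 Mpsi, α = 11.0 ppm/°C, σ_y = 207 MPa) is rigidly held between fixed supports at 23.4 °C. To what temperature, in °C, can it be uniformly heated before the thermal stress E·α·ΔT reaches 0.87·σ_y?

147 °C

E = 19.2 Mpsi = 132.4 GPa.
E·α·ΔT = 180.1 MPa ⇒ ΔT = 180.1 / (132.4×10³ × 11.0×10⁻⁶) = 123.7 K.
T = 23.4 + 123.7 = 147.1 °C.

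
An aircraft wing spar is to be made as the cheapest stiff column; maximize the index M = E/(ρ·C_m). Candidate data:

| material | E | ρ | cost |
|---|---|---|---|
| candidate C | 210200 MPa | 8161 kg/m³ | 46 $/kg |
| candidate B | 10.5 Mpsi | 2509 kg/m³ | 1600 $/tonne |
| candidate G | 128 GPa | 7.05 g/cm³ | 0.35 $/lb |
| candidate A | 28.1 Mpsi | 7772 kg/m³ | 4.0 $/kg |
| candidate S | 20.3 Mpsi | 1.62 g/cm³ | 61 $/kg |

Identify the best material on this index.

In SI units:
  candidate C: E = 210.2 GPa, ρ = 8161 kg/m³, cost = 46.00 $/kg
  candidate B: E = 72.39 GPa, ρ = 2509 kg/m³, cost = 1.600 $/kg
  candidate G: E = 128.0 GPa, ρ = 7050 kg/m³, cost = 0.7716 $/kg
  candidate A: E = 193.7 GPa, ρ = 7772 kg/m³, cost = 4.000 $/kg
  candidate S: E = 140.0 GPa, ρ = 1620 kg/m³, cost = 61.00 $/kg
  candidate G: M = 23.5 MN·m per $
  candidate B: M = 18.0 MN·m per $
  candidate A: M = 6.23 MN·m per $
  candidate S: M = 1.42 MN·m per $
  candidate C: M = 0.560 MN·m per $
Candidate G has the largest M.

candidate G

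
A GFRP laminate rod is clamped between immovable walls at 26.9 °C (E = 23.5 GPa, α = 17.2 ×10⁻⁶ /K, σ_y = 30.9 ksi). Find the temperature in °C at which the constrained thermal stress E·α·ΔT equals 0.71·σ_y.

σ_y = 30.9 ksi = 213.0 MPa.
E·α·ΔT = 151.3 MPa ⇒ ΔT = 151.3 / (23.50×10³ × 17.2×10⁻⁶) = 374.2 K.
T = 26.9 + 374.2 = 401.1 °C.

401 °C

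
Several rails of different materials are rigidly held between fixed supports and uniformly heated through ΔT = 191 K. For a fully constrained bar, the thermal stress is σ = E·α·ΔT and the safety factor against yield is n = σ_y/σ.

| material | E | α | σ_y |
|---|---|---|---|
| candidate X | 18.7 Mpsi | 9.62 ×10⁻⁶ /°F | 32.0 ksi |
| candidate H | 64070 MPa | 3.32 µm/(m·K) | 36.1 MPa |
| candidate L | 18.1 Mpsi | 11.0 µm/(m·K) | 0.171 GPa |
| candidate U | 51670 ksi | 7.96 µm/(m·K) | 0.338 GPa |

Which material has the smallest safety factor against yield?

candidate X

With everything in SI (GPa, ×10⁻⁶/K, MPa):
  candidate X: E = 128.9, α = 17.3, σ_y = 220.6 → σ = 426 MPa, n = 0.517
  candidate H: E = 64.07, α = 3.32, σ_y = 36.10 → σ = 40.6 MPa, n = 0.889
  candidate L: E = 124.8, α = 11.0, σ_y = 171.0 → σ = 262 MPa, n = 0.652
  candidate U: E = 356.3, α = 7.96, σ_y = 338.0 → σ = 542 MPa, n = 0.624
Candidate X has the lowest safety factor, n = 0.517.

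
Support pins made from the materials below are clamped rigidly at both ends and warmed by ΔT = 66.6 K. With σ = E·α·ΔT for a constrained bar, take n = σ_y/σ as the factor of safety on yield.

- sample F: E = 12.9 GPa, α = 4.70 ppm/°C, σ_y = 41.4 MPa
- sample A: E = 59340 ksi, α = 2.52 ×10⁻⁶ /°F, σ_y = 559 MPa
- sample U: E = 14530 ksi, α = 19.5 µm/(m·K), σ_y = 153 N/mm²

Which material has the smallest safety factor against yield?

sample U

Per material, after unit conversion:
  sample F: E = 12.90, α = 4.70, σ_y = 41.40 → σ = 4.04 MPa, n = 10.3
  sample A: E = 409.1, α = 4.54, σ_y = 559.0 → σ = 124 MPa, n = 4.52
  sample U: E = 100.2, α = 19.5, σ_y = 153.0 → σ = 130 MPa, n = 1.18
Smallest n: sample U with n = 1.18.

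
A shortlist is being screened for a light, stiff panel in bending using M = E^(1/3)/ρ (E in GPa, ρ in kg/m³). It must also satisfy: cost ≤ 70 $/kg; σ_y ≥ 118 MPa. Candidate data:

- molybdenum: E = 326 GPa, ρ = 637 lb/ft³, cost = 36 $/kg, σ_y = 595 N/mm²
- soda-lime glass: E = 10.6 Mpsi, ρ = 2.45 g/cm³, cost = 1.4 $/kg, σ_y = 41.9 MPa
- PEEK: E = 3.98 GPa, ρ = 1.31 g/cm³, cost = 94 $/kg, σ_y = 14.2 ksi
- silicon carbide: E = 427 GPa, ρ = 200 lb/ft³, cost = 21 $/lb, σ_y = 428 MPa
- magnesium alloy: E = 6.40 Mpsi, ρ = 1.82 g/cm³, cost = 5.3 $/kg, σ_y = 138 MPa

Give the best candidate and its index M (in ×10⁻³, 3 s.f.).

silicon carbide, M = 2.35×10⁻³

Screen on constraints: cost ≤ 70 $/kg; σ_y ≥ 118 MPa. Survivors: molybdenum, silicon carbide, magnesium alloy.
Convert each candidate to consistent units, then evaluate M:
  molybdenum: E = 326.0 GPa, ρ = 10200 kg/m³
  silicon carbide: E = 427.0 GPa, ρ = 3204 kg/m³
  magnesium alloy: E = 44.13 GPa, ρ = 1820 kg/m³
  silicon carbide: M = 2.35×10⁻³
  magnesium alloy: M = 1.94×10⁻³
  molybdenum: M = 0.674×10⁻³
The maximum is for silicon carbide.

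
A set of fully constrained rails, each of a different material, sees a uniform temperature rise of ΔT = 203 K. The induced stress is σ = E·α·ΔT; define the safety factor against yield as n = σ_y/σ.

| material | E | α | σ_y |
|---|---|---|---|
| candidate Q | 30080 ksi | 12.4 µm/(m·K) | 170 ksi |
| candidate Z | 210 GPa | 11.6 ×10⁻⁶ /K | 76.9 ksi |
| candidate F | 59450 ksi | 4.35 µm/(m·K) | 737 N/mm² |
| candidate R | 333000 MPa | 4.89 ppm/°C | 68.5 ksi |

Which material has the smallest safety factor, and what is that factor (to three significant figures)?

With everything in SI (GPa, ×10⁻⁶/K, MPa):
  candidate Q: E = 207.4, α = 12.4, σ_y = 1172 → σ = 522 MPa, n = 2.25
  candidate Z: E = 210.0, α = 11.6, σ_y = 530.2 → σ = 495 MPa, n = 1.07
  candidate F: E = 409.9, α = 4.35, σ_y = 737.0 → σ = 362 MPa, n = 2.04
  candidate R: E = 333.0, α = 4.89, σ_y = 472.3 → σ = 331 MPa, n = 1.43
Smallest n: candidate Z with n = 1.07.

candidate Z, n = 1.07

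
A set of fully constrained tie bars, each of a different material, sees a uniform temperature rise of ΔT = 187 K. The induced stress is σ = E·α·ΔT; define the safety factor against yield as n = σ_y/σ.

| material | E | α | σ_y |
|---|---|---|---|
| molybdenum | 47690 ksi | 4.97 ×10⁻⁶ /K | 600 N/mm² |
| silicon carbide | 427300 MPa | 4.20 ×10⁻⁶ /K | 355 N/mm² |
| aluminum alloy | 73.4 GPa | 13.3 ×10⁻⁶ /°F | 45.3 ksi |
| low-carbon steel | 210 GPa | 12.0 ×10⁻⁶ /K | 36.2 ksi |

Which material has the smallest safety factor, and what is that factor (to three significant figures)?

low-carbon steel, n = 0.530

With everything in SI (GPa, ×10⁻⁶/K, MPa):
  molybdenum: E = 328.8, α = 4.97, σ_y = 600.0 → σ = 306 MPa, n = 1.96
  silicon carbide: E = 427.3, α = 4.20, σ_y = 355.0 → σ = 336 MPa, n = 1.06
  aluminum alloy: E = 73.40, α = 23.9, σ_y = 312.3 → σ = 329 MPa, n = 0.951
  low-carbon steel: E = 210.0, α = 12.0, σ_y = 249.6 → σ = 471 MPa, n = 0.530
Low-carbon steel has the lowest safety factor, n = 0.530.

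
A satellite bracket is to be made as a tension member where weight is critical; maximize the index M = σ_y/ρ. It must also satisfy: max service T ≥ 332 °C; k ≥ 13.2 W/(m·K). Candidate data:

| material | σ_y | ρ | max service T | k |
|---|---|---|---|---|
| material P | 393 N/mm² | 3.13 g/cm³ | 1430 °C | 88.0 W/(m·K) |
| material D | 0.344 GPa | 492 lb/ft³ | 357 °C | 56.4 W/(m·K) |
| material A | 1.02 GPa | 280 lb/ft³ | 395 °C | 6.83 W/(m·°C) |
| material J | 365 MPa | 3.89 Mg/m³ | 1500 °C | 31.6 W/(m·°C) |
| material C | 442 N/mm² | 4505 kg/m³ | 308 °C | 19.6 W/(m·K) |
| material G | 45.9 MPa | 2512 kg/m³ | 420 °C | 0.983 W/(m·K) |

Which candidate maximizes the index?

Screen on constraints: max service T ≥ 332 °C; k ≥ 13.2 W/(m·K). Survivors: material P, material D, material J.
Putting every candidate on a common basis:
  material P: σ_y = 393.0 MPa, ρ = 3130 kg/m³
  material D: σ_y = 344.0 MPa, ρ = 7881 kg/m³
  material J: σ_y = 365.0 MPa, ρ = 3890 kg/m³
  material P: M = 126 kN·m/kg
  material J: M = 93.8 kN·m/kg
  material D: M = 43.6 kN·m/kg
The maximum is for material P.

material P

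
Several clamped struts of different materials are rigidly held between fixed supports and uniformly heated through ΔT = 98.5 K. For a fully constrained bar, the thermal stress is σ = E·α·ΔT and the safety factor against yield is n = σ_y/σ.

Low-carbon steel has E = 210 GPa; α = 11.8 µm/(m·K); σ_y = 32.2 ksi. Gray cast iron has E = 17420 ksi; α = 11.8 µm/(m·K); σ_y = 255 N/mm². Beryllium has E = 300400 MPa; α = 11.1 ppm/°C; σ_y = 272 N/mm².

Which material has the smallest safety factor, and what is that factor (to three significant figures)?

beryllium, n = 0.828

Per material, after unit conversion:
  low-carbon steel: E = 210.0, α = 11.8, σ_y = 222.0 → σ = 244 MPa, n = 0.910
  gray cast iron: E = 120.1, α = 11.8, σ_y = 255.0 → σ = 140 MPa, n = 1.83
  beryllium: E = 300.4, α = 11.1, σ_y = 272.0 → σ = 328 MPa, n = 0.828
The minimum is beryllium at n = 0.828.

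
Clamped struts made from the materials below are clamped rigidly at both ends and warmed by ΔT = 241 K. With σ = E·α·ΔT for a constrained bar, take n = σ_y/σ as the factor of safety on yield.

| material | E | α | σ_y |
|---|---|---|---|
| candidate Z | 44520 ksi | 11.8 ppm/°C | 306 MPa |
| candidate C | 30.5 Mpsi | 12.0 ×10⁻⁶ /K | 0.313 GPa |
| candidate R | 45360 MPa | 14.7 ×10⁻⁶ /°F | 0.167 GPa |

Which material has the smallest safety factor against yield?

Per material, after unit conversion:
  candidate Z: E = 307.0, α = 11.8, σ_y = 306.0 → σ = 873 MPa, n = 0.351
  candidate C: E = 210.3, α = 12.0, σ_y = 313.0 → σ = 608 MPa, n = 0.515
  candidate R: E = 45.36, α = 26.5, σ_y = 167.0 → σ = 289 MPa, n = 0.577
The minimum is candidate Z at n = 0.351.

candidate Z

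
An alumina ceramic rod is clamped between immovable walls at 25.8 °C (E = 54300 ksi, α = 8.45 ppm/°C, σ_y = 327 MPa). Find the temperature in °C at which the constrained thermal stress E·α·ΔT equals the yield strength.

E = 54300 ksi = 374.4 GPa.
E·α·ΔT = 327.0 MPa ⇒ ΔT = 327.0 / (374.4×10³ × 8.45×10⁻⁶) = 103.4 K.
T = 25.8 + 103.4 = 129.2 °C.

129 °C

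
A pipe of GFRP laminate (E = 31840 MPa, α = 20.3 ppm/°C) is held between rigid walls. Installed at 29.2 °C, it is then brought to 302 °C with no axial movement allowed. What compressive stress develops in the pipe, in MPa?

E = 31840 MPa = 31.84 GPa.
ΔT = 272.8 K. Constrained thermal stress σ = E·α·ΔT = 31.84×10³ MPa × 20.3×10⁻⁶ × 272.8 = 176 MPa (compressive).

176 MPa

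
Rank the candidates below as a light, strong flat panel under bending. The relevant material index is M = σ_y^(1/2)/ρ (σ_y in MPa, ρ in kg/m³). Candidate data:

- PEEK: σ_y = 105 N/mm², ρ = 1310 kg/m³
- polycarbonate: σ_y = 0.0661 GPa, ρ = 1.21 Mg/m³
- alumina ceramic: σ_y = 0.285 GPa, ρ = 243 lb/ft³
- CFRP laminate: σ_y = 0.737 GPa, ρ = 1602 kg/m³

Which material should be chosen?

Normalizing units and computing the index:
  PEEK: σ_y = 105.0 MPa, ρ = 1310 kg/m³
  polycarbonate: σ_y = 66.10 MPa, ρ = 1210 kg/m³
  alumina ceramic: σ_y = 285.0 MPa, ρ = 3892 kg/m³
  CFRP laminate: σ_y = 737.0 MPa, ρ = 1602 kg/m³
  CFRP laminate: M = 16.9×10⁻³
  PEEK: M = 7.82×10⁻³
  polycarbonate: M = 6.72×10⁻³
  alumina ceramic: M = 4.34×10⁻³
Highest index: CFRP laminate.

CFRP laminate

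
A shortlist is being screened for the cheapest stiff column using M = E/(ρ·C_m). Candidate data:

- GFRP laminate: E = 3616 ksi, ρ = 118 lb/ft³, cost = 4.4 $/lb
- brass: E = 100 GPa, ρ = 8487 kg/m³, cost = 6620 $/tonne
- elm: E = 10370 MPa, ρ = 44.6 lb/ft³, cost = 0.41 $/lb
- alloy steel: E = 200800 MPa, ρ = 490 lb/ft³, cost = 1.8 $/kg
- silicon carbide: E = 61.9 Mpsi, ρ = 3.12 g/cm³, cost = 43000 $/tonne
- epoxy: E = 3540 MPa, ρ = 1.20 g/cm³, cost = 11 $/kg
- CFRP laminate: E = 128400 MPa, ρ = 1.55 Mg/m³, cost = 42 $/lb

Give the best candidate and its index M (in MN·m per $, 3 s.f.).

elm, M = 16.1 MN·m per $

Putting every candidate on a common basis:
  GFRP laminate: E = 24.93 GPa, ρ = 1890 kg/m³, cost = 9.700 $/kg
  brass: E = 100.0 GPa, ρ = 8487 kg/m³, cost = 6.620 $/kg
  elm: E = 10.37 GPa, ρ = 714.4 kg/m³, cost = 0.9039 $/kg
  alloy steel: E = 200.8 GPa, ρ = 7849 kg/m³, cost = 1.800 $/kg
  silicon carbide: E = 426.8 GPa, ρ = 3120 kg/m³, cost = 43.00 $/kg
  epoxy: E = 3.540 GPa, ρ = 1200 kg/m³, cost = 11.00 $/kg
  CFRP laminate: E = 128.4 GPa, ρ = 1550 kg/m³, cost = 92.59 $/kg
  elm: M = 16.1 MN·m per $
  alloy steel: M = 14.2 MN·m per $
  silicon carbide: M = 3.18 MN·m per $
  brass: M = 1.78 MN·m per $
  GFRP laminate: M = 1.36 MN·m per $
  CFRP laminate: M = 0.895 MN·m per $
  epoxy: M = 0.268 MN·m per $
The maximum is for elm.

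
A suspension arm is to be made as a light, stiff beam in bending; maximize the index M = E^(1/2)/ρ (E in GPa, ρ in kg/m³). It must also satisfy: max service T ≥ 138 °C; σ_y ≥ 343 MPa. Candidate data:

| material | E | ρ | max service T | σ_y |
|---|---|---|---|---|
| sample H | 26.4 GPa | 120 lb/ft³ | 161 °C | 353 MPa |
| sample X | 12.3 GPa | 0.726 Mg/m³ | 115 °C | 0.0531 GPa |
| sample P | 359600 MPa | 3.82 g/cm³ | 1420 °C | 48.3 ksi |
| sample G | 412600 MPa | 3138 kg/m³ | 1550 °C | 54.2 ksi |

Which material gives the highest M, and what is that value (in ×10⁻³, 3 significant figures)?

Screen on constraints: max service T ≥ 138 °C; σ_y ≥ 343 MPa. Survivors: sample H, sample G.
Convert each candidate to consistent units, then evaluate M:
  sample H: E = 26.40 GPa, ρ = 1922 kg/m³
  sample G: E = 412.6 GPa, ρ = 3138 kg/m³
  sample G: M = 6.47×10⁻³
  sample H: M = 2.67×10⁻³
The maximum is for sample G.

sample G, M = 6.47×10⁻³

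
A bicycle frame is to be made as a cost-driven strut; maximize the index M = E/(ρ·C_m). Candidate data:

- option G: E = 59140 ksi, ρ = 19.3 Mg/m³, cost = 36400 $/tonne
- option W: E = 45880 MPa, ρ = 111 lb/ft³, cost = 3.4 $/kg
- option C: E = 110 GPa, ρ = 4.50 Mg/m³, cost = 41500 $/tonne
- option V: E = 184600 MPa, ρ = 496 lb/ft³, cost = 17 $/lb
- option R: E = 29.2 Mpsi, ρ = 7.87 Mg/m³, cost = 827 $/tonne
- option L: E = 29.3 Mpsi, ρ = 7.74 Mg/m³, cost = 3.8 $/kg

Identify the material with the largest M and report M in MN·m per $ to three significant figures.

option R, M = 30.9 MN·m per $

In SI units:
  option G: E = 407.8 GPa, ρ = 19300 kg/m³, cost = 36.40 $/kg
  option W: E = 45.88 GPa, ρ = 1778 kg/m³, cost = 3.400 $/kg
  option C: E = 110.0 GPa, ρ = 4500 kg/m³, cost = 41.50 $/kg
  option V: E = 184.6 GPa, ρ = 7945 kg/m³, cost = 37.48 $/kg
  option R: E = 201.3 GPa, ρ = 7870 kg/m³, cost = 0.8270 $/kg
  option L: E = 202.0 GPa, ρ = 7740 kg/m³, cost = 3.800 $/kg
  option R: M = 30.9 MN·m per $
  option W: M = 7.59 MN·m per $
  option L: M = 6.87 MN·m per $
  option V: M = 0.620 MN·m per $
  option C: M = 0.589 MN·m per $
  option G: M = 0.580 MN·m per $
Highest index: option R.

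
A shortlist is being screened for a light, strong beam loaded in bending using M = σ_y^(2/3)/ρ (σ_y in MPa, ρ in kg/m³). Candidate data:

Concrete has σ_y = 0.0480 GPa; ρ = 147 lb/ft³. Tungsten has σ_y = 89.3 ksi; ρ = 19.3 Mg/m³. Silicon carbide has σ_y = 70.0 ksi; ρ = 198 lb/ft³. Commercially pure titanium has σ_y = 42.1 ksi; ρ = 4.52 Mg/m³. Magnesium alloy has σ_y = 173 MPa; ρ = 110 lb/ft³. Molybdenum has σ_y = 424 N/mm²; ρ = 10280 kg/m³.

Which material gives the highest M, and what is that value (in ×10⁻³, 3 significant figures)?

silicon carbide, M = 19.4×10⁻³

After converting to SI:
  concrete: σ_y = 48.00 MPa, ρ = 2355 kg/m³
  tungsten: σ_y = 615.7 MPa, ρ = 19300 kg/m³
  silicon carbide: σ_y = 482.6 MPa, ρ = 3172 kg/m³
  commercially pure titanium: σ_y = 290.3 MPa, ρ = 4520 kg/m³
  magnesium alloy: σ_y = 173.0 MPa, ρ = 1762 kg/m³
  molybdenum: σ_y = 424.0 MPa, ρ = 10280 kg/m³
  silicon carbide: M = 19.4×10⁻³
  magnesium alloy: M = 17.6×10⁻³
  commercially pure titanium: M = 9.70×10⁻³
  concrete: M = 5.61×10⁻³
  molybdenum: M = 5.49×10⁻³
  tungsten: M = 3.75×10⁻³
Silicon carbide ranks first.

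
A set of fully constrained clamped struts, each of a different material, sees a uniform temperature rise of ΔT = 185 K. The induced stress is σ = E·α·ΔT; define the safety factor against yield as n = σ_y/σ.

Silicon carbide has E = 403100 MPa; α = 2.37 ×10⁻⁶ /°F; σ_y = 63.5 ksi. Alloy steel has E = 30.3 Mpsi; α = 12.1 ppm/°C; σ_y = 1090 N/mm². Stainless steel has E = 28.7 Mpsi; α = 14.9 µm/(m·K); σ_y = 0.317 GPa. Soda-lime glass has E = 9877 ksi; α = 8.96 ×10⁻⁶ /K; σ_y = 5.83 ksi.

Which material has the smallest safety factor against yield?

With everything in SI (GPa, ×10⁻⁶/K, MPa):
  silicon carbide: E = 403.1, α = 4.27, σ_y = 437.8 → σ = 318 MPa, n = 1.38
  alloy steel: E = 208.9, α = 12.1, σ_y = 1090 → σ = 468 MPa, n = 2.33
  stainless steel: E = 197.9, α = 14.9, σ_y = 317.0 → σ = 545 MPa, n = 0.581
  soda-lime glass: E = 68.10, α = 8.96, σ_y = 40.20 → σ = 113 MPa, n = 0.356
Soda-lime glass has the lowest safety factor, n = 0.356.

soda-lime glass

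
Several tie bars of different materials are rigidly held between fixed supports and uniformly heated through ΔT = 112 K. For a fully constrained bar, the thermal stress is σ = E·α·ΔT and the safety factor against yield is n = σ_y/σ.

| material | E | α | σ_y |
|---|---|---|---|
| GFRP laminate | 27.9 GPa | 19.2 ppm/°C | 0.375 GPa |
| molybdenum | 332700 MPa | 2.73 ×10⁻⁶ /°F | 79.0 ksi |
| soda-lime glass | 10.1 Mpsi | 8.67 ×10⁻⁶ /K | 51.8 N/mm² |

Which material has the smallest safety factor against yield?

soda-lime glass

With everything in SI (GPa, ×10⁻⁶/K, MPa):
  GFRP laminate: E = 27.90, α = 19.2, σ_y = 375.0 → σ = 60.0 MPa, n = 6.25
  molybdenum: E = 332.7, α = 4.91, σ_y = 544.7 → σ = 183 MPa, n = 2.97
  soda-lime glass: E = 69.64, α = 8.67, σ_y = 51.80 → σ = 67.6 MPa, n = 0.766
The minimum is soda-lime glass at n = 0.766.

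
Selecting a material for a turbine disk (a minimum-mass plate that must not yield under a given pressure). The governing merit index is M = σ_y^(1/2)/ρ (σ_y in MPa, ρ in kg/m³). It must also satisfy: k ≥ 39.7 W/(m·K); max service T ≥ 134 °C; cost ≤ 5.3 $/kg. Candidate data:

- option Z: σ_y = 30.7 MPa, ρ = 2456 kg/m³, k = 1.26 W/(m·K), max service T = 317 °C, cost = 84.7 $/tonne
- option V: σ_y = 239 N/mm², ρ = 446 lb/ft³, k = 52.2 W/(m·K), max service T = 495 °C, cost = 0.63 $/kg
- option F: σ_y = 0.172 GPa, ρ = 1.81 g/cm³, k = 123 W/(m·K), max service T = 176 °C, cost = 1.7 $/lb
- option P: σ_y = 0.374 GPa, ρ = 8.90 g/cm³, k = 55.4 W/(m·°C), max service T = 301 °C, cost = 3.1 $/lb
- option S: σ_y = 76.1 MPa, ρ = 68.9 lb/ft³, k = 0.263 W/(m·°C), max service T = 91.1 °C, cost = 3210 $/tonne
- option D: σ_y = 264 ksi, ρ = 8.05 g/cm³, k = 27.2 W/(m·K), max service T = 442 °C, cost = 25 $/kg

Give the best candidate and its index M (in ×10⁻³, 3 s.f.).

option F, M = 7.25×10⁻³

Screen on constraints: k ≥ 39.7 W/(m·K); max service T ≥ 134 °C; cost ≤ 5.3 $/kg. Survivors: option V, option F.
Normalizing units and computing the index:
  option V: σ_y = 239.0 MPa, ρ = 7144 kg/m³
  option F: σ_y = 172.0 MPa, ρ = 1810 kg/m³
  option F: M = 7.25×10⁻³
  option V: M = 2.16×10⁻³
Option F has the largest M.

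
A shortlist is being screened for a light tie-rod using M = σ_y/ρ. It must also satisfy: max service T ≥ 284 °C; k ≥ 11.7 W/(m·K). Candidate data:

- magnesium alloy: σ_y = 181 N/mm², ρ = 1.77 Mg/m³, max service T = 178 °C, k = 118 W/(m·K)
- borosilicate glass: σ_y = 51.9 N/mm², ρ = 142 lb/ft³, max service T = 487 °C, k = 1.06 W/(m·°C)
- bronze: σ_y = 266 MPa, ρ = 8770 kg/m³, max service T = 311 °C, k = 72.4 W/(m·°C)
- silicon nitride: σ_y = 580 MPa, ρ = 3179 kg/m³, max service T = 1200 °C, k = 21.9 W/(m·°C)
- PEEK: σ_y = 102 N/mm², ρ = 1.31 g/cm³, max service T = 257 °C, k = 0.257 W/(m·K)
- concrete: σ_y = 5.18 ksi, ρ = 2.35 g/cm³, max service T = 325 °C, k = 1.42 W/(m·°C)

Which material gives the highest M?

Screen on constraints: max service T ≥ 284 °C; k ≥ 11.7 W/(m·K). Survivors: bronze, silicon nitride.
In SI units:
  bronze: σ_y = 266.0 MPa, ρ = 8770 kg/m³
  silicon nitride: σ_y = 580.0 MPa, ρ = 3179 kg/m³
  silicon nitride: M = 182 kN·m/kg
  bronze: M = 30.3 kN·m/kg
Silicon nitride ranks first.

silicon nitride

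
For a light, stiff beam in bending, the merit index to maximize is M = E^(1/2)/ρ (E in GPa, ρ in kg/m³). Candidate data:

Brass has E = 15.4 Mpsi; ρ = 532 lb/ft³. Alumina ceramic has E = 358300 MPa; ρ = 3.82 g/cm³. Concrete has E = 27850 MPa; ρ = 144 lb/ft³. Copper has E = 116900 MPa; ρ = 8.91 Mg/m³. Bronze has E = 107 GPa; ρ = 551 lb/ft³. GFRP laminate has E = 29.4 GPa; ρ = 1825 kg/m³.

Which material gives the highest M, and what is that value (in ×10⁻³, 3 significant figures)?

After converting to SI:
  brass: E = 106.2 GPa, ρ = 8522 kg/m³
  alumina ceramic: E = 358.3 GPa, ρ = 3820 kg/m³
  concrete: E = 27.85 GPa, ρ = 2307 kg/m³
  copper: E = 116.9 GPa, ρ = 8910 kg/m³
  bronze: E = 107.0 GPa, ρ = 8826 kg/m³
  GFRP laminate: E = 29.40 GPa, ρ = 1825 kg/m³
  alumina ceramic: M = 4.96×10⁻³
  GFRP laminate: M = 2.97×10⁻³
  concrete: M = 2.29×10⁻³
  copper: M = 1.21×10⁻³
  brass: M = 1.21×10⁻³
  bronze: M = 1.17×10⁻³
The maximum is for alumina ceramic.

alumina ceramic, M = 4.96×10⁻³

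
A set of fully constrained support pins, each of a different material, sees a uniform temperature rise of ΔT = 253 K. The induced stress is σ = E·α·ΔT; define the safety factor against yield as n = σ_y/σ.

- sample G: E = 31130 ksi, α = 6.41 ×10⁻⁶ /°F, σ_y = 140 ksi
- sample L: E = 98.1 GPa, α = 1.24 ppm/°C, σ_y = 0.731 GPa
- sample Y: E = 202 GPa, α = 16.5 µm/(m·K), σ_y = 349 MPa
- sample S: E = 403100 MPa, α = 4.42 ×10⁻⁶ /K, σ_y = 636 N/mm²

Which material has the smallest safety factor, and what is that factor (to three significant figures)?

In consistent units (E in GPa, α in ×10⁻⁶/K, σ_y in MPa):
  sample G: E = 214.6, α = 11.5, σ_y = 965.3 → σ = 627 MPa, n = 1.54
  sample L: E = 98.10, α = 1.24, σ_y = 731.0 → σ = 30.8 MPa, n = 23.8
  sample Y: E = 202.0, α = 16.5, σ_y = 349.0 → σ = 843 MPa, n = 0.414
  sample S: E = 403.1, α = 4.42, σ_y = 636.0 → σ = 451 MPa, n = 1.41
Sample Y has the lowest safety factor, n = 0.414.

sample Y, n = 0.414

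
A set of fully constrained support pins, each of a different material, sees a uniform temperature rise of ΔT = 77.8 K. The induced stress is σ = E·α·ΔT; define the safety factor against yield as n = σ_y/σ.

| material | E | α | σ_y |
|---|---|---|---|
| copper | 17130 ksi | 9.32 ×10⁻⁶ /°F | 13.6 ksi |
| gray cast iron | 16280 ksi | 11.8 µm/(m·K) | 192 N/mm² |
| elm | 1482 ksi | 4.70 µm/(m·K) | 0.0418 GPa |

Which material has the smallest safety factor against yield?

Converting E to GPa, α to ×10⁻⁶/K, σ_y to MPa, then σ and n for each:
  copper: E = 118.1, α = 16.8, σ_y = 93.77 → σ = 154 MPa, n = 0.608
  gray cast iron: E = 112.2, α = 11.8, σ_y = 192.0 → σ = 103 MPa, n = 1.86
  elm: E = 10.22, α = 4.70, σ_y = 41.80 → σ = 3.74 MPa, n = 11.2
Smallest n: copper with n = 0.608.

copper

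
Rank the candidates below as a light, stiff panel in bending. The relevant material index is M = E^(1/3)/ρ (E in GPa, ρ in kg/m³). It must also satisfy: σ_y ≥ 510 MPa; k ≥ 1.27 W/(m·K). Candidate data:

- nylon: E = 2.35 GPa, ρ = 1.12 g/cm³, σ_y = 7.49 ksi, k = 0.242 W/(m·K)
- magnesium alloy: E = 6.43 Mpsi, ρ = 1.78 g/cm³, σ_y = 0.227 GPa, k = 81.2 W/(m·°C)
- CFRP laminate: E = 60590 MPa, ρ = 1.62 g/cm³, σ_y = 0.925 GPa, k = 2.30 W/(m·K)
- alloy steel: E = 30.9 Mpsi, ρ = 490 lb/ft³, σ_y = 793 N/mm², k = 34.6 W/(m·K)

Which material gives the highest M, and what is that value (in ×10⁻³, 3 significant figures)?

CFRP laminate, M = 2.42×10⁻³

Screen on constraints: σ_y ≥ 510 MPa; k ≥ 1.27 W/(m·K). Survivors: CFRP laminate, alloy steel.
Convert each candidate to consistent units, then evaluate M:
  CFRP laminate: E = 60.59 GPa, ρ = 1620 kg/m³
  alloy steel: E = 213.0 GPa, ρ = 7849 kg/m³
  CFRP laminate: M = 2.42×10⁻³
  alloy steel: M = 0.761×10⁻³
CFRP laminate has the largest M.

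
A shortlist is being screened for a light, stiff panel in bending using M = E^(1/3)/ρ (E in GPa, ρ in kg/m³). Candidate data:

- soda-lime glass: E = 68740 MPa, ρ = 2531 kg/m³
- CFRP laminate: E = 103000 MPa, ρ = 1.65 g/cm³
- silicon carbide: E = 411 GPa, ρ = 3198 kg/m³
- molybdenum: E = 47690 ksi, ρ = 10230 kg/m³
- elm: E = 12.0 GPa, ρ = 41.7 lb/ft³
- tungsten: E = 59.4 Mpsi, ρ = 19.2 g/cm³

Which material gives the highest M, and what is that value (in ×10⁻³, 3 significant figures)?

elm, M = 3.43×10⁻³

After converting to SI:
  soda-lime glass: E = 68.74 GPa, ρ = 2531 kg/m³
  CFRP laminate: E = 103.0 GPa, ρ = 1650 kg/m³
  silicon carbide: E = 411.0 GPa, ρ = 3198 kg/m³
  molybdenum: E = 328.8 GPa, ρ = 10230 kg/m³
  elm: E = 12.00 GPa, ρ = 668.0 kg/m³
  tungsten: E = 409.5 GPa, ρ = 19200 kg/m³
  elm: M = 3.43×10⁻³
  CFRP laminate: M = 2.84×10⁻³
  silicon carbide: M = 2.32×10⁻³
  soda-lime glass: M = 1.62×10⁻³
  molybdenum: M = 0.675×10⁻³
  tungsten: M = 0.387×10⁻³
The maximum is for elm.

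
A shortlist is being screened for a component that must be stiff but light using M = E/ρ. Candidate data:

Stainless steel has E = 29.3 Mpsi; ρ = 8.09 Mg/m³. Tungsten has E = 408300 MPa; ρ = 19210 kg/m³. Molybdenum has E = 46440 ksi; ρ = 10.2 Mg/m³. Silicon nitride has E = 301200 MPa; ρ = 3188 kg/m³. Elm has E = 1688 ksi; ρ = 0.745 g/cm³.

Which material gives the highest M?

silicon nitride

In SI units:
  stainless steel: E = 202.0 GPa, ρ = 8090 kg/m³
  tungsten: E = 408.3 GPa, ρ = 19210 kg/m³
  molybdenum: E = 320.2 GPa, ρ = 10200 kg/m³
  silicon nitride: E = 301.2 GPa, ρ = 3188 kg/m³
  elm: E = 11.64 GPa, ρ = 745.0 kg/m³
  silicon nitride: M = 94.5 MN·m/kg
  molybdenum: M = 31.4 MN·m/kg
  stainless steel: M = 25.0 MN·m/kg
  tungsten: M = 21.3 MN·m/kg
  elm: M = 15.6 MN·m/kg
Silicon nitride has the largest M.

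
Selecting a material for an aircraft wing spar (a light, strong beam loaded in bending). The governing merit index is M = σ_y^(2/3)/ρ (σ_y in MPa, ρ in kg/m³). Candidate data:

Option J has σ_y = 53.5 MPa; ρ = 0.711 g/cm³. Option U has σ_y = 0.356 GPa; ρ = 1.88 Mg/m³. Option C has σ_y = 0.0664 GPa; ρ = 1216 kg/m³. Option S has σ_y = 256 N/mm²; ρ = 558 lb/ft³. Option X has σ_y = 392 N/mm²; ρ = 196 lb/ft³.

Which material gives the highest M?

Normalizing units and computing the index:
  option J: σ_y = 53.50 MPa, ρ = 711.0 kg/m³
  option U: σ_y = 356.0 MPa, ρ = 1880 kg/m³
  option C: σ_y = 66.40 MPa, ρ = 1216 kg/m³
  option S: σ_y = 256.0 MPa, ρ = 8938 kg/m³
  option X: σ_y = 392.0 MPa, ρ = 3140 kg/m³
  option U: M = 26.7×10⁻³
  option J: M = 20.0×10⁻³
  option X: M = 17.1×10⁻³
  option C: M = 13.5×10⁻³
  option S: M = 4.51×10⁻³
Option U has the largest M.

option U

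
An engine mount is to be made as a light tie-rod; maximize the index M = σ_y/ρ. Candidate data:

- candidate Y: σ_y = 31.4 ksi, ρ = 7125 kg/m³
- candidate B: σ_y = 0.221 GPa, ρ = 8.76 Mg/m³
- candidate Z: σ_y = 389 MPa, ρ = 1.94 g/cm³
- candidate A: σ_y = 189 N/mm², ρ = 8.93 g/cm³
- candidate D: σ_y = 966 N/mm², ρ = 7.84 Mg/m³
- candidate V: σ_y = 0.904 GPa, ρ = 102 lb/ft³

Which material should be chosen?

Putting every candidate on a common basis:
  candidate Y: σ_y = 216.5 MPa, ρ = 7125 kg/m³
  candidate B: σ_y = 221.0 MPa, ρ = 8760 kg/m³
  candidate Z: σ_y = 389.0 MPa, ρ = 1940 kg/m³
  candidate A: σ_y = 189.0 MPa, ρ = 8930 kg/m³
  candidate D: σ_y = 966.0 MPa, ρ = 7840 kg/m³
  candidate V: σ_y = 904.0 MPa, ρ = 1634 kg/m³
  candidate V: M = 553 kN·m/kg
  candidate Z: M = 201 kN·m/kg
  candidate D: M = 123 kN·m/kg
  candidate Y: M = 30.4 kN·m/kg
  candidate B: M = 25.2 kN·m/kg
  candidate A: M = 21.2 kN·m/kg
Candidate V ranks first.

candidate V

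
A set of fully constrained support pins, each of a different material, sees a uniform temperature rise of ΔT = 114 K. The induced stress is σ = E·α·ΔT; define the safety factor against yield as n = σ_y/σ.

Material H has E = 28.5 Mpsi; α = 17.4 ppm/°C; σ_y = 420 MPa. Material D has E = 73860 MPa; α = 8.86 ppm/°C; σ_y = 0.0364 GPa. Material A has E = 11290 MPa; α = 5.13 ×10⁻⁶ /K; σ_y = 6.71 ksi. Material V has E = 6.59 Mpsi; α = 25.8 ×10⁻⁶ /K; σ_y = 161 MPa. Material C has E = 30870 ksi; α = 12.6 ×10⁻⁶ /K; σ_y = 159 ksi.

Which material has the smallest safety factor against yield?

In consistent units (E in GPa, α in ×10⁻⁶/K, σ_y in MPa):
  material H: E = 196.5, α = 17.4, σ_y = 420.0 → σ = 390 MPa, n = 1.08
  material D: E = 73.86, α = 8.86, σ_y = 36.40 → σ = 74.6 MPa, n = 0.488
  material A: E = 11.29, α = 5.13, σ_y = 46.26 → σ = 6.60 MPa, n = 7.01
  material V: E = 45.44, α = 25.8, σ_y = 161.0 → σ = 134 MPa, n = 1.20
  material C: E = 212.8, α = 12.6, σ_y = 1096 → σ = 306 MPa, n = 3.59
The minimum is material D at n = 0.488.

material D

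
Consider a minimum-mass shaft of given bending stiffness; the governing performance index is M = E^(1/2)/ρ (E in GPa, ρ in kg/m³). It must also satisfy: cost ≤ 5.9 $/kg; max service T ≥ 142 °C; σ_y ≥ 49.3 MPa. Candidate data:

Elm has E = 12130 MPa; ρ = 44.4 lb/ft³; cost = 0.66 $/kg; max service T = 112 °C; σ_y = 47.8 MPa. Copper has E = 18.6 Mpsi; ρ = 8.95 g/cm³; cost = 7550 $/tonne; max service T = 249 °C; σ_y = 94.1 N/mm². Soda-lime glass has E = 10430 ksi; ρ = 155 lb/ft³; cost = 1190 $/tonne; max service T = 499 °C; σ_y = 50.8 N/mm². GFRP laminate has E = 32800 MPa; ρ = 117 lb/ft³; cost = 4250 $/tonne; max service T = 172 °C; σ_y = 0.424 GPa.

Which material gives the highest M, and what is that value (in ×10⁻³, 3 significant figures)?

Screen on constraints: cost ≤ 5.9 $/kg; max service T ≥ 142 °C; σ_y ≥ 49.3 MPa. Survivors: soda-lime glass, GFRP laminate.
Putting every candidate on a common basis:
  soda-lime glass: E = 71.91 GPa, ρ = 2483 kg/m³
  GFRP laminate: E = 32.80 GPa, ρ = 1874 kg/m³
  soda-lime glass: M = 3.42×10⁻³
  GFRP laminate: M = 3.06×10⁻³
Highest index: soda-lime glass.

soda-lime glass, M = 3.42×10⁻³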